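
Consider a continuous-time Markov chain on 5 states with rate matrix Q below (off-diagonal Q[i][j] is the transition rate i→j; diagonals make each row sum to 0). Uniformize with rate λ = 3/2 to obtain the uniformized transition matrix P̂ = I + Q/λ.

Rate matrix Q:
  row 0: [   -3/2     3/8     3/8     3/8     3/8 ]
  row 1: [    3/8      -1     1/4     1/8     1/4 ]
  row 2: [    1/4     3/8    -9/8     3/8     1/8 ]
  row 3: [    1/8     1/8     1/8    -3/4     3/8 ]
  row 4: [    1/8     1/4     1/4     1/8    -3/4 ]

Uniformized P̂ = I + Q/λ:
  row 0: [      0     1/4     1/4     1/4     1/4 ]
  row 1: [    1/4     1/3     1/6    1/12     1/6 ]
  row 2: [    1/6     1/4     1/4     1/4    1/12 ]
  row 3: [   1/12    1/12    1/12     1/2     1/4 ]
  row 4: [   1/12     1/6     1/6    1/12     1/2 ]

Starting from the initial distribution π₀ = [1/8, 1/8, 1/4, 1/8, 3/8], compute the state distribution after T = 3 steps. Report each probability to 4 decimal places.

t=0: π = [0.1250, 0.1250, 0.2500, 0.1250, 0.3750]
t=1: π = [0.1146, 0.2083, 0.1875, 0.1979, 0.2917]
t=2: π = [0.1241, 0.2101, 0.1753, 0.2161, 0.2743]
t=3: π = [0.1226, 0.2086, 0.1736, 0.2233, 0.2718]

π = [0.1226, 0.2086, 0.1736, 0.2233, 0.2718]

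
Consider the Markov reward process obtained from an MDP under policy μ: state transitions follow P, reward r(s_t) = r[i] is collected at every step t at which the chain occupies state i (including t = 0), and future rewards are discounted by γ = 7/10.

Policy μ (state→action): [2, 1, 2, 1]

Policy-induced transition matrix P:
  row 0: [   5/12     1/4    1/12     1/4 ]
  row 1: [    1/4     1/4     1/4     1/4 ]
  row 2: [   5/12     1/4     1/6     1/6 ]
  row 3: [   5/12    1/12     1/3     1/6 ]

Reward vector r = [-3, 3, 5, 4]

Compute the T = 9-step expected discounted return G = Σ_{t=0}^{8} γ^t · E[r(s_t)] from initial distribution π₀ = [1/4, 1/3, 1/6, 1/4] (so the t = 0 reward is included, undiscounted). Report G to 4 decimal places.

t=0: π = [0.2500, 0.3333, 0.1667, 0.2500], E[r] = 2.0833, γ^t·E[r] = 2.083333, running G = 2.083333
t=1: π = [0.3611, 0.2083, 0.2153, 0.2153], E[r] = 1.4792, γ^t·E[r] = 1.035417, running G = 3.118750
t=2: π = [0.3819, 0.2141, 0.1898, 0.2141], E[r] = 1.3021, γ^t·E[r] = 0.638021, running G = 3.756771
t=3: π = [0.3810, 0.2143, 0.1884, 0.2163], E[r] = 1.3072, γ^t·E[r] = 0.448368, running G = 4.205139
t=4: π = [0.3809, 0.2139, 0.1888, 0.2163], E[r] = 1.3083, γ^t·E[r] = 0.314112, running G = 4.519251
t=5: π = [0.3810, 0.2140, 0.1888, 0.2162], E[r] = 1.3078, γ^t·E[r] = 0.219798, running G = 4.739049
t=6: π = [0.3810, 0.2140, 0.1888, 0.2162], E[r] = 1.3078, γ^t·E[r] = 0.153858, running G = 4.892907
t=7: π = [0.3810, 0.2140, 0.1888, 0.2162], E[r] = 1.3078, γ^t·E[r] = 0.107701, running G = 5.000608
t=8: π = [0.3810, 0.2140, 0.1888, 0.2162], E[r] = 1.3078, γ^t·E[r] = 0.075391, running G = 5.075999

G = 5.0760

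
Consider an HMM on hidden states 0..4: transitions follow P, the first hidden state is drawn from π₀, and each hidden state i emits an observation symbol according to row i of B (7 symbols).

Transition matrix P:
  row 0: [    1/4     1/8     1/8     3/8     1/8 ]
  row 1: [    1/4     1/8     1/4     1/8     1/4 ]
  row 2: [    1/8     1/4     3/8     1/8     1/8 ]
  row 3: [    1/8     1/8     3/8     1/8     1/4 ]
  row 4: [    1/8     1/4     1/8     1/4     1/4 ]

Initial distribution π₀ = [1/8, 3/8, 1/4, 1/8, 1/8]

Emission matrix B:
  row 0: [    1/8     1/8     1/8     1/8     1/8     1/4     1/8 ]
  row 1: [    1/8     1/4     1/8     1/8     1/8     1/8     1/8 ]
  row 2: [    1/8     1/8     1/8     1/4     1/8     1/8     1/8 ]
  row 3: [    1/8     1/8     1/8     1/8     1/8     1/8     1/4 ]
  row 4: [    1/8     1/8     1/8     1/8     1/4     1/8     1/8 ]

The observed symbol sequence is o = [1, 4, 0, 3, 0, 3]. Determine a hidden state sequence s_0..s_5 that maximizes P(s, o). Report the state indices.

t=0: δ = [1.562e-02, 9.375e-02, 3.125e-02, 1.562e-02, 1.562e-02]  (obs o_0=1)
t=1: δ = [2.930e-03, 1.465e-03, 2.930e-03, 1.465e-03, 5.859e-03]  ψ = [1, 1, 1, 1, 1]  (obs o_1=4)
t=2: δ = [9.155e-05, 1.831e-04, 1.373e-04, 1.831e-04, 1.831e-04]  ψ = [0, 4, 2, 4, 4]  (obs o_2=0)
t=3: δ = [5.722e-06, 5.722e-06, 1.717e-05, 5.722e-06, 5.722e-06]  ψ = [1, 4, 3, 4, 1]  (obs o_3=3)
t=4: δ = [2.682e-07, 5.364e-07, 8.047e-07, 2.682e-07, 2.682e-07]  ψ = [2, 2, 2, 0, 2]  (obs o_4=0)
t=5: δ = [1.676e-08, 2.515e-08, 7.544e-08, 1.257e-08, 1.676e-08]  ψ = [1, 2, 2, 0, 1]  (obs o_5=3)
backtrack: best end state = 2; path = [1, 4, 3, 2, 2, 2]

path = [1, 4, 3, 2, 2, 2]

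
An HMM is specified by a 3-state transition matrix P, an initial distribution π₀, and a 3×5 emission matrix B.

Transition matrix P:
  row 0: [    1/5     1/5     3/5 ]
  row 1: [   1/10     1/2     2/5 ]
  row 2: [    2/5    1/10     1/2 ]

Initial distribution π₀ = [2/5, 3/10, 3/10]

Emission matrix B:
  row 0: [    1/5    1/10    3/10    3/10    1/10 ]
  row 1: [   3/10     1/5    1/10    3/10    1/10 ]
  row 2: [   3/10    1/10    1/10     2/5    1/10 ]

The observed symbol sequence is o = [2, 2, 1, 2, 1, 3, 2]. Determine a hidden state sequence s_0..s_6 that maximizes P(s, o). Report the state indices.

t=0: δ = [1.200e-01, 3.000e-02, 3.000e-02]  (obs o_0=2)
t=1: δ = [7.200e-03, 2.400e-03, 7.200e-03]  ψ = [0, 0, 0]  (obs o_1=2)
t=2: δ = [2.880e-04, 2.880e-04, 4.320e-04]  ψ = [2, 0, 0]  (obs o_2=1)
t=3: δ = [5.184e-05, 1.440e-05, 2.160e-05]  ψ = [2, 1, 2]  (obs o_3=2)
t=4: δ = [1.037e-06, 2.074e-06, 3.110e-06]  ψ = [0, 0, 0]  (obs o_4=1)
t=5: δ = [3.732e-07, 3.110e-07, 6.221e-07]  ψ = [2, 1, 2]  (obs o_5=3)
t=6: δ = [7.465e-08, 1.555e-08, 3.110e-08]  ψ = [2, 1, 2]  (obs o_6=2)
backtrack: best end state = 0; path = [0, 0, 2, 0, 2, 2, 0]

path = [0, 0, 2, 0, 2, 2, 0]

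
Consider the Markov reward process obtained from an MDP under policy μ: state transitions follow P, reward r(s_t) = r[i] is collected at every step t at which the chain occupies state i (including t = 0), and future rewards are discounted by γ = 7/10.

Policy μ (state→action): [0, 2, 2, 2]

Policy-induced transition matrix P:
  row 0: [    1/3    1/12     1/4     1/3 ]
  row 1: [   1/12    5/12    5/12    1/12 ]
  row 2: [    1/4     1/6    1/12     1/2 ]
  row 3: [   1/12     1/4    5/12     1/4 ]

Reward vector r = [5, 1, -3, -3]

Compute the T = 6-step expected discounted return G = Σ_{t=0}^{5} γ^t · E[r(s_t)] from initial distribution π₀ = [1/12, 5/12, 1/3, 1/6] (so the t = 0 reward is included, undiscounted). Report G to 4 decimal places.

t=0: π = [0.0833, 0.4167, 0.3333, 0.1667], E[r] = -0.6667, γ^t·E[r] = -0.666667, running G = -0.666667
t=1: π = [0.1597, 0.2778, 0.2917, 0.2708], E[r] = -0.6111, γ^t·E[r] = -0.427778, running G = -1.094444
t=2: π = [0.1719, 0.2454, 0.2928, 0.2899], E[r] = -0.6435, γ^t·E[r] = -0.315324, running G = -1.409769
t=3: π = [0.1751, 0.2378, 0.2904, 0.2966], E[r] = -0.6478, γ^t·E[r] = -0.222182, running G = -1.631951
t=4: π = [0.1755, 0.2363, 0.2907, 0.2976], E[r] = -0.6509, γ^t·E[r] = -0.156277, running G = -1.788228
t=5: π = [0.1757, 0.2359, 0.2905, 0.2979], E[r] = -0.6511, γ^t·E[r] = -0.109436, running G = -1.897664

G = -1.8977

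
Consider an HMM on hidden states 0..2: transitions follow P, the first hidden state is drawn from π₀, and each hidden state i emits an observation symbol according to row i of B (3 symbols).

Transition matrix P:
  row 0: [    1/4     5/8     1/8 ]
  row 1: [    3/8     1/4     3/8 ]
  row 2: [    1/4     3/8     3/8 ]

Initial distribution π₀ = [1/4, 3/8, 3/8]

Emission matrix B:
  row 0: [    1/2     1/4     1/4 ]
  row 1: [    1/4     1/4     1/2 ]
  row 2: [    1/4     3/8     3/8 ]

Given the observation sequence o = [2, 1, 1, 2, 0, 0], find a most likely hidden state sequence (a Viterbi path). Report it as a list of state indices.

t=0: δ = [6.250e-02, 1.875e-01, 1.406e-01]  (obs o_0=2)
t=1: δ = [1.758e-02, 1.318e-02, 2.637e-02]  ψ = [1, 2, 1]  (obs o_1=1)
t=2: δ = [1.648e-03, 2.747e-03, 3.708e-03]  ψ = [2, 0, 2]  (obs o_2=1)
t=3: δ = [2.575e-04, 6.952e-04, 5.214e-04]  ψ = [1, 2, 2]  (obs o_3=2)
t=4: δ = [1.304e-04, 4.888e-05, 6.518e-05]  ψ = [1, 2, 1]  (obs o_4=0)
t=5: δ = [1.629e-05, 2.037e-05, 6.110e-06]  ψ = [0, 0, 2]  (obs o_5=0)
backtrack: best end state = 1; path = [1, 2, 2, 1, 0, 1]

path = [1, 2, 2, 1, 0, 1]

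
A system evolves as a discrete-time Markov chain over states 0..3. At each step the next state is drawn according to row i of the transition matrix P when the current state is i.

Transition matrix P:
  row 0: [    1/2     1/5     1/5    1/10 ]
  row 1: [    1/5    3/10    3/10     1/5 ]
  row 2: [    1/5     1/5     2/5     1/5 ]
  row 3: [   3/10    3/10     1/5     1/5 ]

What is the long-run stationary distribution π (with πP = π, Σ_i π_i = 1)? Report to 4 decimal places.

Balance equations π_j = Σ_i π_i·P[i][j]:
  π_0 = 1/2·π_0 + 1/5·π_1 + 1/5·π_2 + 3/10·π_3
  π_1 = 1/5·π_0 + 3/10·π_1 + 1/5·π_2 + 3/10·π_3
  π_2 = 1/5·π_0 + 3/10·π_1 + 2/5·π_2 + 1/5·π_3
  normalize: π_0 + π_1 + π_2 + π_3 = 1
Solving the linear system gives exactly π = [22/71, 154/639, 179/639, 12/71].

π = [0.3099, 0.2410, 0.2801, 0.1690]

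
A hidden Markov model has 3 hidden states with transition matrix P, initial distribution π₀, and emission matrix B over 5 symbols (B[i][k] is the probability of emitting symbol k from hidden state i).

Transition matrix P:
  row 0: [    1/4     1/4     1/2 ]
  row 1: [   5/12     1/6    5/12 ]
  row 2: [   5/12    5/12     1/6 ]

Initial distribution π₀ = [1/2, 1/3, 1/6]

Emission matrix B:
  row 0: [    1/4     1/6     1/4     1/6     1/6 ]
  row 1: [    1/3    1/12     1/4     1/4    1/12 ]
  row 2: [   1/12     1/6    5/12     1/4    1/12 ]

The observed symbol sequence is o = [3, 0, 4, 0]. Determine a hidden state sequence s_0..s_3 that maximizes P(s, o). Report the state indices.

t=0: δ = [8.333e-02, 8.333e-02, 4.167e-02]  (obs o_0=3)
t=1: δ = [8.681e-03, 6.944e-03, 3.472e-03]  ψ = [1, 0, 0]  (obs o_1=0)
t=2: δ = [4.823e-04, 1.808e-04, 3.617e-04]  ψ = [1, 0, 0]  (obs o_2=4)
t=3: δ = [3.768e-05, 5.023e-05, 2.009e-05]  ψ = [2, 2, 0]  (obs o_3=0)
backtrack: best end state = 1; path = [1, 0, 2, 1]

path = [1, 0, 2, 1]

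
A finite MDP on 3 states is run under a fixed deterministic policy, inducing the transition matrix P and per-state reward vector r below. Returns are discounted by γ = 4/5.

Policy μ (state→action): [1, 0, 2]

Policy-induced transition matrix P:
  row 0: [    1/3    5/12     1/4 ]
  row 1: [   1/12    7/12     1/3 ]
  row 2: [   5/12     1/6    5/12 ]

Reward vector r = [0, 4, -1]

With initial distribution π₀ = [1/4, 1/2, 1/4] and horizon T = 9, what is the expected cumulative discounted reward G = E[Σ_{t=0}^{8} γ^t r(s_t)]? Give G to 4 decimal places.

t=0: π = [0.2500, 0.5000, 0.2500], E[r] = 1.7500, γ^t·E[r] = 1.750000, running G = 1.750000
t=1: π = [0.2292, 0.4375, 0.3333], E[r] = 1.4167, γ^t·E[r] = 1.133333, running G = 2.883333
t=2: π = [0.2517, 0.4063, 0.3420], E[r] = 1.2830, γ^t·E[r] = 0.821111, running G = 3.704444
t=3: π = [0.2603, 0.3989, 0.3409], E[r] = 1.2546, γ^t·E[r] = 0.642370, running G = 4.346815
t=4: π = [0.2620, 0.3979, 0.3400], E[r] = 1.2517, γ^t·E[r] = 0.512686, running G = 4.859501
t=5: π = [0.2622, 0.3980, 0.3398], E[r] = 1.2521, γ^t·E[r] = 0.410278, running G = 5.269779
t=6: π = [0.2622, 0.3980, 0.3398], E[r] = 1.2523, γ^t·E[r] = 0.328295, running G = 5.598074
t=7: π = [0.2621, 0.3981, 0.3398], E[r] = 1.2524, γ^t·E[r] = 0.262651, running G = 5.860725
t=8: π = [0.2621, 0.3981, 0.3398], E[r] = 1.2524, γ^t·E[r] = 0.210123, running G = 6.070847

G = 6.0708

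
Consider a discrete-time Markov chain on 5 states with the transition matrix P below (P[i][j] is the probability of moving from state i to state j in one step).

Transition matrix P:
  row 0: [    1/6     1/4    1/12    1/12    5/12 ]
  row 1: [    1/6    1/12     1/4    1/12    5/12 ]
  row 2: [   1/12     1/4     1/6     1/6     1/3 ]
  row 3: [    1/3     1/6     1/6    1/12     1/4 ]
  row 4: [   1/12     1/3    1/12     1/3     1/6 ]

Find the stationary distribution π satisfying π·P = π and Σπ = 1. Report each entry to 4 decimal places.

Balance equations π_j = Σ_i π_i·P[i][j]:
  π_0 = 1/6·π_0 + 1/6·π_1 + 1/12·π_2 + 1/3·π_3 + 1/12·π_4
  π_1 = 1/4·π_0 + 1/12·π_1 + 1/4·π_2 + 1/6·π_3 + 1/3·π_4
  π_2 = 1/12·π_0 + 1/4·π_1 + 1/6·π_2 + 1/6·π_3 + 1/12·π_4
  π_3 = 1/12·π_0 + 1/12·π_1 + 1/6·π_2 + 1/12·π_3 + 1/3·π_4
  normalize: π_0 + π_1 + π_2 + π_3 + π_4 = 1
Solving the linear system gives exactly π = [2251/14264, 3189/14264, 1049/7132, 609/3566, 2145/7132].

π = [0.1578, 0.2236, 0.1471, 0.1708, 0.3008]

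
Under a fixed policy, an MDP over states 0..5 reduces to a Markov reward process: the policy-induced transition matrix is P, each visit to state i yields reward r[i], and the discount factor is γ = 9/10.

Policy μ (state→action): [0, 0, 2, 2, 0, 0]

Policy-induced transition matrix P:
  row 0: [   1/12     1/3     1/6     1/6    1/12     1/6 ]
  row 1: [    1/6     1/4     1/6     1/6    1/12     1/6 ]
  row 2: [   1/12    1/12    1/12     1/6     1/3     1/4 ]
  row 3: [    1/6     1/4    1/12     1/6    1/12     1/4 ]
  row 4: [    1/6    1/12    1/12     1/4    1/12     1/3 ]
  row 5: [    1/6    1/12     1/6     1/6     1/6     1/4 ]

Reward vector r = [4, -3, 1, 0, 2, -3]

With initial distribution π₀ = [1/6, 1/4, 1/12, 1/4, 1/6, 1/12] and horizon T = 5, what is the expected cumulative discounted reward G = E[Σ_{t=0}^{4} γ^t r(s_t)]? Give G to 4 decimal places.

G = -0.8425

t=0: π = [0.1667, 0.2500, 0.0833, 0.2500, 0.1667, 0.0833], E[r] = 0.0833, γ^t·E[r] = 0.083333, running G = 0.083333
t=1: π = [0.1458, 0.2083, 0.1250, 0.1806, 0.1111, 0.2292], E[r] = -0.3819, γ^t·E[r] = -0.343750, running G = -0.260417
t=2: π = [0.1441, 0.1846, 0.1319, 0.1759, 0.1337, 0.2297], E[r] = -0.2674, γ^t·E[r] = -0.216563, running G = -0.476979
t=3: π = [0.1437, 0.1794, 0.1299, 0.1778, 0.1355, 0.2337], E[r] = -0.2641, γ^t·E[r] = -0.192551, running G = -0.669530
t=4: π = [0.1439, 0.1788, 0.1297, 0.1780, 0.1353, 0.2344], E[r] = -0.2637, γ^t·E[r] = -0.172998, running G = -0.842528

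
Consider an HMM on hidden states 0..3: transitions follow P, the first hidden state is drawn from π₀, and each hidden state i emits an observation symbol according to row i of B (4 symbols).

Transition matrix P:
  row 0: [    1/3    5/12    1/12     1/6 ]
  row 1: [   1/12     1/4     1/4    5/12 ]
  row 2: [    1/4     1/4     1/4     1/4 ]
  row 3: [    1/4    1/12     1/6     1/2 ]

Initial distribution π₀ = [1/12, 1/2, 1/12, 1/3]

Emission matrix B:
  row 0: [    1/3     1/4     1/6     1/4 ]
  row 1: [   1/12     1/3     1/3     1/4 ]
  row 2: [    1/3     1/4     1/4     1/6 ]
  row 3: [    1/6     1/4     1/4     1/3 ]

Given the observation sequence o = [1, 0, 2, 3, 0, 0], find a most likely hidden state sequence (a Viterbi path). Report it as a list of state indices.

path = [1, 3, 3, 3, 0, 0]

t=0: δ = [2.083e-02, 1.667e-01, 2.083e-02, 8.333e-02]  (obs o_0=1)
t=1: δ = [6.944e-03, 3.472e-03, 1.389e-02, 1.157e-02]  ψ = [3, 1, 1, 1]  (obs o_1=0)
t=2: δ = [5.787e-04, 1.157e-03, 8.681e-04, 1.447e-03]  ψ = [2, 2, 2, 3]  (obs o_2=2)
t=3: δ = [9.042e-05, 7.234e-05, 4.823e-05, 2.411e-04]  ψ = [3, 1, 1, 3]  (obs o_3=3)
t=4: δ = [2.009e-05, 3.140e-06, 1.340e-05, 2.009e-05]  ψ = [3, 0, 3, 3]  (obs o_4=0)
t=5: δ = [2.233e-06, 6.977e-07, 1.116e-06, 1.674e-06]  ψ = [0, 0, 2, 3]  (obs o_5=0)
backtrack: best end state = 0; path = [1, 3, 3, 3, 0, 0]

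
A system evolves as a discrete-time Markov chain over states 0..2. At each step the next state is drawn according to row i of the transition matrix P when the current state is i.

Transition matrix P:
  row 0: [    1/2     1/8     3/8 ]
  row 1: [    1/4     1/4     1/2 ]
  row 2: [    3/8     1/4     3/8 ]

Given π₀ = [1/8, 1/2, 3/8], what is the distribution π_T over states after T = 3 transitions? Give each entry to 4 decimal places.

t=0: π = [0.1250, 0.5000, 0.3750]
t=1: π = [0.3281, 0.2344, 0.4375]
t=2: π = [0.3867, 0.2090, 0.4043]
t=3: π = [0.3972, 0.2017, 0.4011]

π = [0.3972, 0.2017, 0.4011]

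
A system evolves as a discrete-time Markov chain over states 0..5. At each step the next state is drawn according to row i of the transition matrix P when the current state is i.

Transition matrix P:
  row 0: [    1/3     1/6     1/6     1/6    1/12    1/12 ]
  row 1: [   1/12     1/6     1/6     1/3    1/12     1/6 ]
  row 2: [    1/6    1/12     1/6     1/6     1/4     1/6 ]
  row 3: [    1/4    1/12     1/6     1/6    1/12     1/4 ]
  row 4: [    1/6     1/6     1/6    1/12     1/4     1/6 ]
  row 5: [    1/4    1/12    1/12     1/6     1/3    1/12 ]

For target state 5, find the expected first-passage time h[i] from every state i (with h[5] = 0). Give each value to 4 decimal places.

First-step conditioning: h[5] = 0; for i ≠ 5, h[i] = 1 + Σ_k P[i][k]·h[k].
  h[0] = 1 + 1/3·h[0] + 1/6·h[1] + 1/6·h[2] + 1/6·h[3] + 1/12·h[4]
  h[1] = 1 + 1/12·h[0] + 1/6·h[1] + 1/6·h[2] + 1/3·h[3] + 1/12·h[4]
  h[2] = 1 + 1/6·h[0] + 1/12·h[1] + 1/6·h[2] + 1/6·h[3] + 1/4·h[4]
  h[3] = 1 + 1/4·h[0] + 1/12·h[1] + 1/6·h[2] + 1/6·h[3] + 1/12·h[4]
  h[4] = 1 + 1/6·h[0] + 1/6·h[1] + 1/6·h[2] + 1/12·h[3] + 1/4·h[4]
Solving the 5×5 linear system over states ≠ 5 gives exactly h = [26280/3931, 23400/3931, 23961/3931, 22140/3931, 24066/3931, 0] (h[5] = 0 is the target).

h = [6.6853, 5.9527, 6.0954, 5.6322, 6.1221, 0.0000]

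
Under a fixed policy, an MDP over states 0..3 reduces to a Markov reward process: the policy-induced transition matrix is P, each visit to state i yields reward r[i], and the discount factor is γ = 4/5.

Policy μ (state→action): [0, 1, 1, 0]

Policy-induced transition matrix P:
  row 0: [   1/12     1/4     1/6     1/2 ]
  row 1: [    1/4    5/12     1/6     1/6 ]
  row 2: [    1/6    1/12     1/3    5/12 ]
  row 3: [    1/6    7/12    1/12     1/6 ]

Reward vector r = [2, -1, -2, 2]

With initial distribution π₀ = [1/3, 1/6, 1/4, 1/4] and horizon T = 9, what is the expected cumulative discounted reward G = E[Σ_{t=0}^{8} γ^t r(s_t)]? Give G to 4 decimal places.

t=0: π = [0.3333, 0.1667, 0.2500, 0.2500], E[r] = 0.5000, γ^t·E[r] = 0.500000, running G = 0.500000
t=1: π = [0.1528, 0.3194, 0.1875, 0.3403], E[r] = 0.2917, γ^t·E[r] = 0.233333, running G = 0.733333
t=2: π = [0.1806, 0.3854, 0.1696, 0.2645], E[r] = 0.1655, γ^t·E[r] = 0.105926, running G = 0.839259
t=3: π = [0.1837, 0.3741, 0.1729, 0.2692], E[r] = 0.1861, γ^t·E[r] = 0.095259, running G = 0.934519
t=4: π = [0.1825, 0.3733, 0.1730, 0.2711], E[r] = 0.1880, γ^t·E[r] = 0.076988, running G = 1.011506
t=5: π = [0.1826, 0.3738, 0.1729, 0.2708], E[r] = 0.1871, γ^t·E[r] = 0.061306, running G = 1.072813
t=6: π = [0.1826, 0.3737, 0.1729, 0.2707], E[r] = 0.1871, γ^t·E[r] = 0.049053, running G = 1.121866
t=7: π = [0.1826, 0.3737, 0.1729, 0.2708], E[r] = 0.1871, γ^t·E[r] = 0.039248, running G = 1.161114
t=8: π = [0.1826, 0.3737, 0.1729, 0.2708], E[r] = 0.1871, γ^t·E[r] = 0.031398, running G = 1.192511

G = 1.1925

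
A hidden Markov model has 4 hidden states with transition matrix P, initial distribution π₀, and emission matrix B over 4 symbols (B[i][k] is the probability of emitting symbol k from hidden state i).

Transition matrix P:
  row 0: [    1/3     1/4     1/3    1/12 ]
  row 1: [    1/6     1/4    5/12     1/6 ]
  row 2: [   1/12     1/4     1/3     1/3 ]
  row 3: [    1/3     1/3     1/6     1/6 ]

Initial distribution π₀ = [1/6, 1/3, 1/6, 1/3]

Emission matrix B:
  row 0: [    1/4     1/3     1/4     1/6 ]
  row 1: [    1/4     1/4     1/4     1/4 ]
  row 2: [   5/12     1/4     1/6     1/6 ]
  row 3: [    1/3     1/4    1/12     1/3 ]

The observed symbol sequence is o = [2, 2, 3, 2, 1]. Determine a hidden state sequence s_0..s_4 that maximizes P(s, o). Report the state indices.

t=0: δ = [4.167e-02, 8.333e-02, 2.778e-02, 2.778e-02]  (obs o_0=2)
t=1: δ = [3.472e-03, 5.208e-03, 5.787e-03, 1.157e-03]  ψ = [0, 1, 1, 1]  (obs o_1=2)
t=2: δ = [1.929e-04, 3.617e-04, 3.617e-04, 6.430e-04]  ψ = [0, 2, 1, 2]  (obs o_2=3)
t=3: δ = [5.358e-05, 5.358e-05, 2.512e-05, 1.005e-05]  ψ = [3, 3, 1, 2]  (obs o_3=2)
t=4: δ = [5.954e-06, 3.349e-06, 5.582e-06, 2.233e-06]  ψ = [0, 0, 1, 1]  (obs o_4=1)
backtrack: best end state = 0; path = [1, 2, 3, 0, 0]

path = [1, 2, 3, 0, 0]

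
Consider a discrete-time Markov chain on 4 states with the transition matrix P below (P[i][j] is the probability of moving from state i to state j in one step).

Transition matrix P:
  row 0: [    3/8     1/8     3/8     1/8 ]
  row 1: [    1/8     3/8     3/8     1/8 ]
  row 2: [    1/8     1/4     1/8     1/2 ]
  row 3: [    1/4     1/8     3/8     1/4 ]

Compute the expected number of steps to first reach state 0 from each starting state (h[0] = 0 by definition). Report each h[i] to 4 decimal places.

First-step conditioning: h[0] = 0; for i ≠ 0, h[i] = 1 + Σ_k P[i][k]·h[k].
  h[1] = 1 + 3/8·h[1] + 3/8·h[2] + 1/8·h[3]
  h[2] = 1 + 1/4·h[1] + 1/8·h[2] + 1/2·h[3]
  h[3] = 1 + 1/8·h[1] + 3/8·h[2] + 1/4·h[3]
Solving the 3×3 linear system over states ≠ 0 gives exactly h = [0, 560/89, 536/89, 480/89] (h[0] = 0 is the target).

h = [0.0000, 6.2921, 6.0225, 5.3933]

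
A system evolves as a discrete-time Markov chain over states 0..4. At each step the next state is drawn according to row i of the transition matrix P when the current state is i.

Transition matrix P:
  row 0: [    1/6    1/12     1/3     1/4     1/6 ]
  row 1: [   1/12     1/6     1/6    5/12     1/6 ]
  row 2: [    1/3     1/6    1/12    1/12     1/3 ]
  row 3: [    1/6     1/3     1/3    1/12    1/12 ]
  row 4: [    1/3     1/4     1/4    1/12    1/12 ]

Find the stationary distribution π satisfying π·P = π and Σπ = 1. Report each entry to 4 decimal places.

π = [0.2179, 0.1938, 0.2292, 0.1842, 0.1749]

Balance equations π_j = Σ_i π_i·P[i][j]:
  π_0 = 1/6·π_0 + 1/12·π_1 + 1/3·π_2 + 1/6·π_3 + 1/3·π_4
  π_1 = 1/12·π_0 + 1/6·π_1 + 1/6·π_2 + 1/3·π_3 + 1/4·π_4
  π_2 = 1/3·π_0 + 1/6·π_1 + 1/12·π_2 + 1/3·π_3 + 1/4·π_4
  π_3 = 1/4·π_0 + 5/12·π_1 + 1/12·π_2 + 1/12·π_3 + 1/12·π_4
  normalize: π_0 + π_1 + π_2 + π_3 + π_4 = 1
Solving the linear system gives exactly π = [6363/29206, 2830/14603, 6693/29206, 5381/29206, 5109/29206].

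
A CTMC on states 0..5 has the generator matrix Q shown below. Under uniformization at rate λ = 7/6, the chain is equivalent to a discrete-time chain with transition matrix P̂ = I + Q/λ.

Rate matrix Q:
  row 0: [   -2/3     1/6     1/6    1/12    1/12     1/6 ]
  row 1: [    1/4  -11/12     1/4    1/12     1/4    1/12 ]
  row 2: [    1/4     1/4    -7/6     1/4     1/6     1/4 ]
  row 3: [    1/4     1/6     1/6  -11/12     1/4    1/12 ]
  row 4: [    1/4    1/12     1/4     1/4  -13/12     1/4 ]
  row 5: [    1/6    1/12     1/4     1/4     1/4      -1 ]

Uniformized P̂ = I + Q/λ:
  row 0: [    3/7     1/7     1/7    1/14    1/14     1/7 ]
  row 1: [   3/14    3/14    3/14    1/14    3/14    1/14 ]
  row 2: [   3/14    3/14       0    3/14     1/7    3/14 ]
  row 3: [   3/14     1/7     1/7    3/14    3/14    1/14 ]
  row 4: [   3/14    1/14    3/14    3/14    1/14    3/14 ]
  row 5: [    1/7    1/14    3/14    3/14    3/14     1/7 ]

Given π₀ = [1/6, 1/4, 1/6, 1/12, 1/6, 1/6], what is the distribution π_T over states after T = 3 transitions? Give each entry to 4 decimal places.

t=0: π = [0.1667, 0.2500, 0.1667, 0.0833, 0.1667, 0.1667]
t=1: π = [0.2381, 0.1488, 0.1607, 0.1548, 0.1548, 0.1429]
t=2: π = [0.2551, 0.1437, 0.1518, 0.1590, 0.1467, 0.1437]
t=3: π = [0.2587, 0.1432, 0.1522, 0.1573, 0.1460, 0.1426]

π = [0.2587, 0.1432, 0.1522, 0.1573, 0.1460, 0.1426]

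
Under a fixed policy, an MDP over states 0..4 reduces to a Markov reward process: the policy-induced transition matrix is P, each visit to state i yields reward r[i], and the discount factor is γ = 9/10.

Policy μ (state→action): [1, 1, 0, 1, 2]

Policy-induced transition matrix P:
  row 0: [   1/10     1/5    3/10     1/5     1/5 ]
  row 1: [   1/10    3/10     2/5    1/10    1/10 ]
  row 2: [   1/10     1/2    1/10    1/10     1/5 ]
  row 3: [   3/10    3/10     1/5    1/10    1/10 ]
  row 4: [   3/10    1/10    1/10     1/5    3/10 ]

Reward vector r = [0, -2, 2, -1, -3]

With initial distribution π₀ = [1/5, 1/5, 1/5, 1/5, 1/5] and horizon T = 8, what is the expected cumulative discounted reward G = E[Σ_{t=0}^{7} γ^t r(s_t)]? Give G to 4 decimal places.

t=0: π = [0.2000, 0.2000, 0.2000, 0.2000, 0.2000], E[r] = -0.8000, γ^t·E[r] = -0.800000, running G = -0.800000
t=1: π = [0.1800, 0.2800, 0.2200, 0.1400, 0.1800], E[r] = -0.8000, γ^t·E[r] = -0.720000, running G = -1.520000
t=2: π = [0.1640, 0.2900, 0.2340, 0.1360, 0.1760], E[r] = -0.7760, γ^t·E[r] = -0.628560, running G = -2.148560
t=3: π = [0.1624, 0.2952, 0.2334, 0.1340, 0.1750], E[r] = -0.7826, γ^t·E[r] = -0.570515, running G = -2.719075
t=4: π = [0.1618, 0.2954, 0.2344, 0.1337, 0.1746], E[r] = -0.7795, γ^t·E[r] = -0.511417, running G = -3.230492
t=5: π = [0.1617, 0.2958, 0.2344, 0.1336, 0.1745], E[r] = -0.7801, γ^t·E[r] = -0.460647, running G = -3.691139
t=6: π = [0.1616, 0.2958, 0.2344, 0.1336, 0.1745], E[r] = -0.7799, γ^t·E[r] = -0.414462, running G = -4.105601
t=7: π = [0.1616, 0.2958, 0.2344, 0.1336, 0.1745], E[r] = -0.7799, γ^t·E[r] = -0.373037, running G = -4.478638

G = -4.4786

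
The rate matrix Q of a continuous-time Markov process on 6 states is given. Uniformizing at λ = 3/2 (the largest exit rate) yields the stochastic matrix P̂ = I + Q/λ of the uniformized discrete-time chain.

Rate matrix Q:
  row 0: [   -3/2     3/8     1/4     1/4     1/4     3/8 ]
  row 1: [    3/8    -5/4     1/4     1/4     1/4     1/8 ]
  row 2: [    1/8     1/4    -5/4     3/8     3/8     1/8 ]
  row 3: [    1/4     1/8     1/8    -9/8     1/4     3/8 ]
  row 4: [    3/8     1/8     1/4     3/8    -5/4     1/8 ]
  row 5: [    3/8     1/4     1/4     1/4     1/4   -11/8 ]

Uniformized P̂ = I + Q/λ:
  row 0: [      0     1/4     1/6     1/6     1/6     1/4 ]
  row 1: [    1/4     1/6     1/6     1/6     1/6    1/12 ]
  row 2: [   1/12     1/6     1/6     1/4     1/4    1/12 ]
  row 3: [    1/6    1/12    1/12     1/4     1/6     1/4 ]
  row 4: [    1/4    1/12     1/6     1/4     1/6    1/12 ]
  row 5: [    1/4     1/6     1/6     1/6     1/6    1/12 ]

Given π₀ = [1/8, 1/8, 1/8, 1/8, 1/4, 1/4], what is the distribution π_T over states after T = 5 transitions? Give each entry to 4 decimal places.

π = [0.1661, 0.1479, 0.1490, 0.2116, 0.1791, 0.1462]

t=0: π = [0.1250, 0.1250, 0.1250, 0.1250, 0.2500, 0.2500]
t=1: π = [0.1875, 0.1458, 0.1563, 0.2083, 0.1771, 0.1250]
t=2: π = [0.1597, 0.1502, 0.1493, 0.2118, 0.1797, 0.1493]
t=3: π = [0.1675, 0.1474, 0.1490, 0.2117, 0.1791, 0.1453]
t=4: π = [0.1656, 0.1481, 0.1490, 0.2117, 0.1791, 0.1465]
t=5: π = [0.1661, 0.1479, 0.1490, 0.2116, 0.1791, 0.1462]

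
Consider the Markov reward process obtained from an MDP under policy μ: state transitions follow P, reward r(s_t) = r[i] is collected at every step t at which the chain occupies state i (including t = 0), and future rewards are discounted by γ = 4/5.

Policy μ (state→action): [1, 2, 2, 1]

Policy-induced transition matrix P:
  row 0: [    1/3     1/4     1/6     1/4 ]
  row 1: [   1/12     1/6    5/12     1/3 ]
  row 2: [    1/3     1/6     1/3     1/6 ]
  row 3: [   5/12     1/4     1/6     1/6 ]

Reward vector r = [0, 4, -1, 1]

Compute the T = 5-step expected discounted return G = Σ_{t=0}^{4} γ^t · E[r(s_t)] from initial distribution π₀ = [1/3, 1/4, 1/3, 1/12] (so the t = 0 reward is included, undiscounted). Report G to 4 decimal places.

G = 2.6081

t=0: π = [0.3333, 0.2500, 0.3333, 0.0833], E[r] = 0.7500, γ^t·E[r] = 0.750000, running G = 0.750000
t=1: π = [0.2778, 0.2014, 0.2847, 0.2361], E[r] = 0.7569, γ^t·E[r] = 0.605556, running G = 1.355556
t=2: π = [0.3027, 0.2095, 0.2645, 0.2234], E[r] = 0.7969, γ^t·E[r] = 0.510000, running G = 1.865556
t=3: π = [0.2996, 0.2105, 0.2631, 0.2268], E[r] = 0.8057, γ^t·E[r] = 0.412519, running G = 2.278074
t=4: π = [0.2996, 0.2105, 0.2631, 0.2267], E[r] = 0.8057, γ^t·E[r] = 0.330013, running G = 2.608087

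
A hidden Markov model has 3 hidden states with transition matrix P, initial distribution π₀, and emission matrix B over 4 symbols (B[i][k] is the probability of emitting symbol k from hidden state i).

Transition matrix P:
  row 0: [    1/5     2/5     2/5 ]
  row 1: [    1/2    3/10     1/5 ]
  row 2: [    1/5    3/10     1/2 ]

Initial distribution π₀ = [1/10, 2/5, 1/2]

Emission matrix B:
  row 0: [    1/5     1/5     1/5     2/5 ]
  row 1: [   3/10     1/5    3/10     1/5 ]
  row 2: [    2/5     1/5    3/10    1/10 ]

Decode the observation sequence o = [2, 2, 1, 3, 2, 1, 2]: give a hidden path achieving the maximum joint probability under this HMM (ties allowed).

t=0: δ = [2.000e-02, 1.200e-01, 1.500e-01]  (obs o_0=2)
t=1: δ = [1.200e-02, 1.350e-02, 2.250e-02]  ψ = [1, 2, 2]  (obs o_1=2)
t=2: δ = [1.350e-03, 1.350e-03, 2.250e-03]  ψ = [1, 2, 2]  (obs o_2=1)
t=3: δ = [2.700e-04, 1.350e-04, 1.125e-04]  ψ = [1, 2, 2]  (obs o_3=3)
t=4: δ = [1.350e-05, 3.240e-05, 3.240e-05]  ψ = [1, 0, 0]  (obs o_4=2)
t=5: δ = [3.240e-06, 1.944e-06, 3.240e-06]  ψ = [1, 1, 2]  (obs o_5=1)
t=6: δ = [1.944e-07, 3.888e-07, 4.860e-07]  ψ = [1, 0, 2]  (obs o_6=2)
backtrack: best end state = 2; path = [2, 2, 1, 0, 2, 2, 2]

path = [2, 2, 1, 0, 2, 2, 2]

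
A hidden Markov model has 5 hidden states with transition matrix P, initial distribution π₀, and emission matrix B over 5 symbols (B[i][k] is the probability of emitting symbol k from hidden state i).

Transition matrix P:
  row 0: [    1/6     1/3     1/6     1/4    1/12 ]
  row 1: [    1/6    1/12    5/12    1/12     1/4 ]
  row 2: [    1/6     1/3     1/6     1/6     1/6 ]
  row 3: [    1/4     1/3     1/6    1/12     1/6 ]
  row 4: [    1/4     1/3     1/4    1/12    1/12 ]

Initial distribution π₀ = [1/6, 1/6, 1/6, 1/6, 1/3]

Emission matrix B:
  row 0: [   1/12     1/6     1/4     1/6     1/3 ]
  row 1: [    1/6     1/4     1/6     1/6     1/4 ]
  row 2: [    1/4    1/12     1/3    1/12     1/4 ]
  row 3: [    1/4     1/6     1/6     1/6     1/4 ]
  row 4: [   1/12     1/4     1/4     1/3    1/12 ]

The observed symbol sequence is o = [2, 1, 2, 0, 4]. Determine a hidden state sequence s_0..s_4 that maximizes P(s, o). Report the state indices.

t=0: δ = [4.167e-02, 2.778e-02, 5.556e-02, 2.778e-02, 8.333e-02]  (obs o_0=2)
t=1: δ = [3.472e-03, 6.944e-03, 1.736e-03, 1.736e-03, 2.315e-03]  ψ = [4, 4, 4, 0, 2]  (obs o_1=1)
t=2: δ = [2.894e-04, 1.929e-04, 9.645e-04, 1.447e-04, 4.340e-04]  ψ = [1, 0, 1, 0, 1]  (obs o_2=2)
t=3: δ = [1.340e-05, 5.358e-05, 4.019e-05, 4.019e-05, 1.340e-05]  ψ = [2, 2, 2, 2, 2]  (obs o_3=0)
t=4: δ = [3.349e-06, 3.349e-06, 5.582e-06, 1.674e-06, 1.116e-06]  ψ = [3, 2, 1, 2, 1]  (obs o_4=4)
backtrack: best end state = 2; path = [4, 1, 2, 1, 2]

path = [4, 1, 2, 1, 2]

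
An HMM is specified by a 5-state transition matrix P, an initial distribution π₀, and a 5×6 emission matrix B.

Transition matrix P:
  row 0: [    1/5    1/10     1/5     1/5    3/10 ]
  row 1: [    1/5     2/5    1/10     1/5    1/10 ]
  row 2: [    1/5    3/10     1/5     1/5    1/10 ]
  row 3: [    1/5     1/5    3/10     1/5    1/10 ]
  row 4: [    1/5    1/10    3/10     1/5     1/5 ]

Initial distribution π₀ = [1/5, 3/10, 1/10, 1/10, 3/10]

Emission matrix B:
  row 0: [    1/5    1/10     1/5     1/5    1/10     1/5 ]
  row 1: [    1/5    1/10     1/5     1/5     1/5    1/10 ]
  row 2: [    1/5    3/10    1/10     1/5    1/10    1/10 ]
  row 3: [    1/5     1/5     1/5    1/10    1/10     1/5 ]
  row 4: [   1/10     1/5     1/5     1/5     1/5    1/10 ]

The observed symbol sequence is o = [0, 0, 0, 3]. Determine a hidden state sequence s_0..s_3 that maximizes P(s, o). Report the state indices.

t=0: δ = [4.000e-02, 6.000e-02, 2.000e-02, 2.000e-02, 3.000e-02]  (obs o_0=0)
t=1: δ = [2.400e-03, 4.800e-03, 1.800e-03, 2.400e-03, 1.200e-03]  ψ = [1, 1, 4, 1, 0]  (obs o_1=0)
t=2: δ = [1.920e-04, 3.840e-04, 1.440e-04, 1.920e-04, 7.200e-05]  ψ = [1, 1, 3, 1, 0]  (obs o_2=0)
t=3: δ = [1.536e-05, 3.072e-05, 1.152e-05, 7.680e-06, 1.152e-05]  ψ = [1, 1, 3, 1, 0]  (obs o_3=3)
backtrack: best end state = 1; path = [1, 1, 1, 1]

path = [1, 1, 1, 1]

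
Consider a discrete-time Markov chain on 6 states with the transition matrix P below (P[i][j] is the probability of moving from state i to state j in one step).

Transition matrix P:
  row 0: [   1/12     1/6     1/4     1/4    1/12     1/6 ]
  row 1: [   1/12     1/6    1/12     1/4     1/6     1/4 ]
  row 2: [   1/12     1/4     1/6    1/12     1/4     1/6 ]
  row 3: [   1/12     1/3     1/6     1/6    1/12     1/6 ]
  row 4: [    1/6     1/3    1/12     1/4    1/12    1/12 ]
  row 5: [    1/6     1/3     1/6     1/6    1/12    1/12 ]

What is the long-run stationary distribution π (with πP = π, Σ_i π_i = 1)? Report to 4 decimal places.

Balance equations π_j = Σ_i π_i·P[i][j]:
  π_0 = 1/12·π_0 + 1/12·π_1 + 1/12·π_2 + 1/12·π_3 + 1/6·π_4 + 1/6·π_5
  π_1 = 1/6·π_0 + 1/6·π_1 + 1/4·π_2 + 1/3·π_3 + 1/3·π_4 + 1/3·π_5
  π_2 = 1/4·π_0 + 1/12·π_1 + 1/6·π_2 + 1/6·π_3 + 1/12·π_4 + 1/6·π_5
  π_3 = 1/4·π_0 + 1/4·π_1 + 1/12·π_2 + 1/6·π_3 + 1/4·π_4 + 1/6·π_5
  π_4 = 1/12·π_0 + 1/6·π_1 + 1/4·π_2 + 1/12·π_3 + 1/12·π_4 + 1/12·π_5
  normalize: π_0 + π_1 + π_2 + π_3 + π_4 + π_5 = 1
Solving the linear system gives exactly π = [17079/158528, 2577/9908, 11353/79264, 31091/158528, 20431/158528, 25989/158528].

π = [0.1077, 0.2601, 0.1432, 0.1961, 0.1289, 0.1639]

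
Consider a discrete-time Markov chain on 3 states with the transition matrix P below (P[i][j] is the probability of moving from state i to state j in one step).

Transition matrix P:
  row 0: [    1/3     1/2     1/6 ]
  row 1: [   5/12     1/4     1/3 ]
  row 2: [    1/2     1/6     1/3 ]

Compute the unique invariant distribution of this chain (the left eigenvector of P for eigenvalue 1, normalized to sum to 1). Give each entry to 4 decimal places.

π = [0.4051, 0.3291, 0.2658]

Balance equations π_j = Σ_i π_i·P[i][j]:
  π_0 = 1/3·π_0 + 5/12·π_1 + 1/2·π_2
  π_1 = 1/2·π_0 + 1/4·π_1 + 1/6·π_2
  normalize: π_0 + π_1 + π_2 = 1
Solving the linear system gives exactly π = [32/79, 26/79, 21/79].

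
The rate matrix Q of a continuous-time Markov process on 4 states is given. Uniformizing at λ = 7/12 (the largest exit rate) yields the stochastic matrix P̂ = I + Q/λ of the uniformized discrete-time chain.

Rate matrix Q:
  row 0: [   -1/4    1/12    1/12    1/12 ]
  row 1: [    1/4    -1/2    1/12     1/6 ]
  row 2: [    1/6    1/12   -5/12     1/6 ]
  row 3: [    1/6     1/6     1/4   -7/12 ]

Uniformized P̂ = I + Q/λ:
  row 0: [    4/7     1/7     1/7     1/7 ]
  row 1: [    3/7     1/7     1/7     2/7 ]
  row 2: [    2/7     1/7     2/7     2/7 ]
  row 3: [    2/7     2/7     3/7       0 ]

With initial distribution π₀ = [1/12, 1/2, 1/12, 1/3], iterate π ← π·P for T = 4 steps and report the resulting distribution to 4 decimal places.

t=0: π = [0.0833, 0.5000, 0.0833, 0.3333]
t=1: π = [0.3810, 0.1905, 0.2500, 0.1786]
t=2: π = [0.4218, 0.1684, 0.2296, 0.1803]
t=3: π = [0.4303, 0.1686, 0.2272, 0.1740]
t=4: π = [0.4327, 0.1677, 0.2250, 0.1745]

π = [0.4327, 0.1677, 0.2250, 0.1745]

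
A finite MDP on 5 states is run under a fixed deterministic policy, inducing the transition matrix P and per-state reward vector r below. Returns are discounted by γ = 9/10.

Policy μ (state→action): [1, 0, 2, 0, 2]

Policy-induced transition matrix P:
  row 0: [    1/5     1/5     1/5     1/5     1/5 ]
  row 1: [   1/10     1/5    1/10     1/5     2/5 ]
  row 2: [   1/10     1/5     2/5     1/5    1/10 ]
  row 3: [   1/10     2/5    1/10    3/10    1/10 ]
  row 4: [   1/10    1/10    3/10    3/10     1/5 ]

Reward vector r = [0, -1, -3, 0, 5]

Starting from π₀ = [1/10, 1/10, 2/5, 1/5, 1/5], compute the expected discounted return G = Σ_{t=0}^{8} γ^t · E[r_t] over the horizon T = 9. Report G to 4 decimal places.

t=0: π = [0.1000, 0.1000, 0.4000, 0.2000, 0.2000], E[r] = -0.3000, γ^t·E[r] = -0.300000, running G = -0.300000
t=1: π = [0.1100, 0.2200, 0.2700, 0.2400, 0.1600], E[r] = -0.2300, γ^t·E[r] = -0.207000, running G = -0.507000
t=2: π = [0.1110, 0.2320, 0.2240, 0.2400, 0.1930], E[r] = 0.0610, γ^t·E[r] = 0.049410, running G = -0.457590
t=3: π = [0.1111, 0.2287, 0.2169, 0.2433, 0.2000], E[r] = 0.1206, γ^t·E[r] = 0.087917, running G = -0.369673
t=4: π = [0.1111, 0.2287, 0.2162, 0.2443, 0.1997], E[r] = 0.1214, γ^t·E[r] = 0.079651, running G = -0.290022
t=5: π = [0.1111, 0.2289, 0.2159, 0.2444, 0.1997], E[r] = 0.1218, γ^t·E[r] = 0.071912, running G = -0.218110
t=6: π = [0.1111, 0.2289, 0.2158, 0.2444, 0.1997], E[r] = 0.1224, γ^t·E[r] = 0.065029, running G = -0.153081
t=7: π = [0.1111, 0.2289, 0.2158, 0.2444, 0.1998], E[r] = 0.1225, γ^t·E[r] = 0.058578, running G = -0.094503
t=8: π = [0.1111, 0.2289, 0.2158, 0.2444, 0.1998], E[r] = 0.1225, γ^t·E[r] = 0.052721, running G = -0.041782

G = -0.0418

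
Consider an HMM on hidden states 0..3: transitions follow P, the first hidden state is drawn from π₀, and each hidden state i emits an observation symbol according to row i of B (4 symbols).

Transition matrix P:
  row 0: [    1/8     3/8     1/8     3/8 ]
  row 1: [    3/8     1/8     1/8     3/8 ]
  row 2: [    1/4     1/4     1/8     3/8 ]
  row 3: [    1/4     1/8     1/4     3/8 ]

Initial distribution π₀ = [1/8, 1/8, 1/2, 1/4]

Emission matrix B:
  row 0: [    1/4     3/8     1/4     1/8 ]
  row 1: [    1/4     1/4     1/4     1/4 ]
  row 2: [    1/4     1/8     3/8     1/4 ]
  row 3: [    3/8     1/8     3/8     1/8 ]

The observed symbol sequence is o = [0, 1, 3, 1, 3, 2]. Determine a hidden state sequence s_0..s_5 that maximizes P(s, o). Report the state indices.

t=0: δ = [3.125e-02, 3.125e-02, 1.250e-01, 9.375e-02]  (obs o_0=0)
t=1: δ = [1.172e-02, 7.812e-03, 2.930e-03, 5.859e-03]  ψ = [2, 2, 3, 2]  (obs o_1=1)
t=2: δ = [3.662e-04, 1.099e-03, 3.662e-04, 5.493e-04]  ψ = [1, 0, 0, 0]  (obs o_2=3)
t=3: δ = [1.545e-04, 3.433e-05, 1.717e-05, 5.150e-05]  ψ = [1, 0, 1, 1]  (obs o_3=1)
t=4: δ = [2.414e-06, 1.448e-05, 4.828e-06, 7.242e-06]  ψ = [0, 0, 0, 0]  (obs o_4=3)
t=5: δ = [1.358e-06, 4.526e-07, 6.789e-07, 2.037e-06]  ψ = [1, 1, 1, 1]  (obs o_5=2)
backtrack: best end state = 3; path = [2, 0, 1, 0, 1, 3]

path = [2, 0, 1, 0, 1, 3]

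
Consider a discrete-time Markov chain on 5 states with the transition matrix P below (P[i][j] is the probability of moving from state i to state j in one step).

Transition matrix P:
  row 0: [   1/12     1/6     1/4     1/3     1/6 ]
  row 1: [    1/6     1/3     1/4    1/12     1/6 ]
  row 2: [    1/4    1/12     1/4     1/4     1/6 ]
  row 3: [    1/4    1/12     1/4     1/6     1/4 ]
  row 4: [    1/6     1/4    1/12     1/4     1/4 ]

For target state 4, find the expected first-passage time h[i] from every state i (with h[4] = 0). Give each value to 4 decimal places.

h = [5.3682, 5.4857, 5.3910, 4.9763, 0.0000]

First-step conditioning: h[4] = 0; for i ≠ 4, h[i] = 1 + Σ_k P[i][k]·h[k].
  h[0] = 1 + 1/12·h[0] + 1/6·h[1] + 1/4·h[2] + 1/3·h[3]
  h[1] = 1 + 1/6·h[0] + 1/3·h[1] + 1/4·h[2] + 1/12·h[3]
  h[2] = 1 + 1/4·h[0] + 1/12·h[1] + 1/4·h[2] + 1/4·h[3]
  h[3] = 1 + 1/4·h[0] + 1/12·h[1] + 1/4·h[2] + 1/6·h[3]
Solving the 4×4 linear system over states ≠ 4 gives exactly h = [6576/1225, 192/35, 6604/1225, 6096/1225, 0] (h[4] = 0 is the target).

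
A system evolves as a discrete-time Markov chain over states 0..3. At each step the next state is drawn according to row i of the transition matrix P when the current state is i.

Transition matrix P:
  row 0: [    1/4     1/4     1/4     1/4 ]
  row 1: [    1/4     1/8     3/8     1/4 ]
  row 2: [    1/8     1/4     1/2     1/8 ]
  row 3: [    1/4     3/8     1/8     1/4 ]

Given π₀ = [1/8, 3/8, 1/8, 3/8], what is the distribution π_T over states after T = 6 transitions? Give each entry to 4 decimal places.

π = [0.2076, 0.2453, 0.3395, 0.2076]

t=0: π = [0.1250, 0.3750, 0.1250, 0.3750]
t=1: π = [0.2344, 0.2500, 0.2813, 0.2344]
t=2: π = [0.2148, 0.2480, 0.3223, 0.2148]
t=3: π = [0.2097, 0.2458, 0.3347, 0.2097]
t=4: π = [0.2082, 0.2455, 0.3382, 0.2082]
t=5: π = [0.2077, 0.2453, 0.3392, 0.2077]
t=6: π = [0.2076, 0.2453, 0.3395, 0.2076]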